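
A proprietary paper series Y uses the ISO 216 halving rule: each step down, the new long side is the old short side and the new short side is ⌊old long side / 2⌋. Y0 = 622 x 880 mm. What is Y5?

Y1: ⌊880/2⌋ × 622 = 440 × 622 mm
Y2: ⌊622/2⌋ × 440 = 311 × 440 mm
Y3: ⌊440/2⌋ × 311 = 220 × 311 mm
Y4: ⌊311/2⌋ × 220 = 155 × 220 mm
Y5: ⌊220/2⌋ × 155 = 110 × 155 mm

110 × 155 mm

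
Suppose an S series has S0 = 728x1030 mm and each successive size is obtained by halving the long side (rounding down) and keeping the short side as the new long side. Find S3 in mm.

257 × 364 mm

S1 = 515 × 728 mm (from S0 by 1 halving).
S2: ⌊728/2⌋ × 515 = 364 × 515 mm
S3: ⌊515/2⌋ × 364 = 257 × 364 mm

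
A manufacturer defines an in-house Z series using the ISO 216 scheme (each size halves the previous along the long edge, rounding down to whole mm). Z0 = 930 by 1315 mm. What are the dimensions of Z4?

Z1: ⌊1315/2⌋ × 930 = 657 × 930 mm
Z2: ⌊930/2⌋ × 657 = 465 × 657 mm
Z3: ⌊657/2⌋ × 465 = 328 × 465 mm
Z4: ⌊465/2⌋ × 328 = 232 × 328 mm

232 × 328 mm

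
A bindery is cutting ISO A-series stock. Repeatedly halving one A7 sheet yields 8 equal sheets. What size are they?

8 = 2^3, so 3 halving steps.
A7 → A8 → … → A10 after 3 steps.

A10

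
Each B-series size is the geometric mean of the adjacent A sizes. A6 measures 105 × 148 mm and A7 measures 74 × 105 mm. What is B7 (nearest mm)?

Short side: √(105 · 74) = √7770 ≈ 88.1 → 88 mm
Long side: √(148 · 105) = √15540 ≈ 124.7 → 125 mm

88 × 125 mm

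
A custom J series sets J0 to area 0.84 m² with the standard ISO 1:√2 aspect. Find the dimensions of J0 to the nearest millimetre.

Let the short side be w mm. Then w · w√2 = 0.84 m² = 840,000 mm².
w² = 840,000/√2, so w ≈ 770.7 mm; long side = w√2 ≈ 1089.9 mm.

771 × 1090 mm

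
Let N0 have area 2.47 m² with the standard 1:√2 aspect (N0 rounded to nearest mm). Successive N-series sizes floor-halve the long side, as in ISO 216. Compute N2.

Let N0's short side be w mm. w · w√2 = 2.47 m² = 2,470,000 mm², so w ≈ 1321.6 mm and w√2 ≈ 1869.0 mm → N0 = 1322 × 1869 mm.
N1: ⌊1869/2⌋ × 1322 = 934 × 1322 mm
N2: ⌊1322/2⌋ × 934 = 661 × 934 mm

661 × 934 mm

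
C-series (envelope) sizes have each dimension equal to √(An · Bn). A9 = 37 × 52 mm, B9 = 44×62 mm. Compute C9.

40 × 57 mm

Short side: √(37 · 44) = √1628 ≈ 40.3 → 40 mm
Long side: √(52 · 62) = √3224 ≈ 56.8 → 57 mm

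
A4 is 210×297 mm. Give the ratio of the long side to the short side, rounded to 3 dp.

1.414

297 / 210 = 1.414
Matches √2 ≈ 1.414 — the ISO 216 defining ratio.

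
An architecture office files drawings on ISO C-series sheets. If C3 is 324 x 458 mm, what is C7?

81 × 114 mm

C4: ⌊458/2⌋ × 324 = 229 × 324 mm
C5: ⌊324/2⌋ × 229 = 162 × 229 mm
C6: ⌊229/2⌋ × 162 = 114 × 162 mm
C7: ⌊162/2⌋ × 114 = 81 × 114 mm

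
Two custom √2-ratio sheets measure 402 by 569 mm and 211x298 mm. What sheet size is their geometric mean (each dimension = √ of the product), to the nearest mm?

Short side: √(402 · 211) = √84822 ≈ 291.2 → 291 mm
Long side: √(569 · 298) = √169562 ≈ 411.8 → 412 mm

291 × 412 mm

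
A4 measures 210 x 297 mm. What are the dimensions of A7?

74 × 105 mm

A5: ⌊297/2⌋ × 210 = 148 × 210 mm
A6: ⌊210/2⌋ × 148 = 105 × 148 mm
A7: ⌊148/2⌋ × 105 = 74 × 105 mm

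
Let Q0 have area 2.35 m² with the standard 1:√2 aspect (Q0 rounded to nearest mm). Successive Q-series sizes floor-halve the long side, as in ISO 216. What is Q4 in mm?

322 × 455 mm

Let Q0's short side be w mm. w · w√2 = 2.35 m² = 2,350,000 mm², so w ≈ 1289.1 mm and w√2 ≈ 1823.0 mm → Q0 = 1289 × 1823 mm.
Q1: ⌊1823/2⌋ × 1289 = 911 × 1289 mm
Q2: ⌊1289/2⌋ × 911 = 644 × 911 mm
Q3: ⌊911/2⌋ × 644 = 455 × 644 mm
Q4: ⌊644/2⌋ × 455 = 322 × 455 mm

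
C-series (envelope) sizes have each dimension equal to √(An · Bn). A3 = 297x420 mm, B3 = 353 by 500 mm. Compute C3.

324 × 458 mm

Short side: √(297 · 353) = √104841 ≈ 323.8 → 324 mm
Long side: √(420 · 500) = √210000 ≈ 458.3 → 458 mm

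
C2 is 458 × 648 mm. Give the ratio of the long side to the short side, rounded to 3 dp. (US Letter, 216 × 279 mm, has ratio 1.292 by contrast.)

1.415

648 / 458 = 1.415
Matches √2 ≈ 1.414 — the ISO 216 defining ratio.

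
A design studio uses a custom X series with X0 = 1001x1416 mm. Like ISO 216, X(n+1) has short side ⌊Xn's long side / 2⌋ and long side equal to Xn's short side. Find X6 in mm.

X1: ⌊1416/2⌋ × 1001 = 708 × 1001 mm
X2: ⌊1001/2⌋ × 708 = 500 × 708 mm
X3: ⌊708/2⌋ × 500 = 354 × 500 mm
X4: ⌊500/2⌋ × 354 = 250 × 354 mm
X5: ⌊354/2⌋ × 250 = 177 × 250 mm
X6: ⌊250/2⌋ × 177 = 125 × 177 mm

125 × 177 mm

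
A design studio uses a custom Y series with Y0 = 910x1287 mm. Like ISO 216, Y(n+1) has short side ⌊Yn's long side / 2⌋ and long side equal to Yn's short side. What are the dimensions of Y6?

113 × 160 mm

Y1 = 643 × 910 mm (from Y0 by 1 halving).
Y2: ⌊910/2⌋ × 643 = 455 × 643 mm
Y3: ⌊643/2⌋ × 455 = 321 × 455 mm
Y4: ⌊455/2⌋ × 321 = 227 × 321 mm
Y5: ⌊321/2⌋ × 227 = 160 × 227 mm
Y6: ⌊227/2⌋ × 160 = 113 × 160 mm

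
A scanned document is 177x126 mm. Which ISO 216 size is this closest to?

Aspect ratio 177/126 ≈ 1.405 — close to the ISO √2 ≈ 1.414.
In the B-series (B0 = 1000 × 1414 mm): B6 = 125 × 176 mm.
Off by 2 mm total — nearest standard size.

B6 (125 × 176 mm)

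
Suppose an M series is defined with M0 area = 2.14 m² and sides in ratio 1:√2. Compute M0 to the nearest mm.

1230 × 1740 mm

Let the short side be w mm. Then w · w√2 = 2.14 m² = 2,140,000 mm².
w² = 2,140,000/√2, so w ≈ 1230.1 mm; long side = w√2 ≈ 1739.7 mm.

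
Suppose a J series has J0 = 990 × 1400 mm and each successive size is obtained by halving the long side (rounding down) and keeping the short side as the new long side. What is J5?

175 × 247 mm

J1: ⌊1400/2⌋ × 990 = 700 × 990 mm
J2: ⌊990/2⌋ × 700 = 495 × 700 mm
J3: ⌊700/2⌋ × 495 = 350 × 495 mm
J4: ⌊495/2⌋ × 350 = 247 × 350 mm
J5: ⌊350/2⌋ × 247 = 175 × 247 mm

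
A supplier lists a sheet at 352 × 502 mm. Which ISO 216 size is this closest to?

B3 (353 × 500 mm)

Aspect ratio 502/352 ≈ 1.426 — close to the ISO √2 ≈ 1.414.
In the B-series (B0 = 1000 × 1414 mm): B3 = 353 × 500 mm.
Off by 3 mm total — nearest standard size.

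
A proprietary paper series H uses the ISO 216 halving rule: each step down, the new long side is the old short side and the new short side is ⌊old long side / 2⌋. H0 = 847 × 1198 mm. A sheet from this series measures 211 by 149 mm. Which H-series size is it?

H0: 847 × 1198 mm
H1: 599 × 847 mm
H2: 423 × 599 mm
H3: 299 × 423 mm
H4: 211 × 299 mm
H5: 149 × 211 mm
H6: 105 × 149 mm
→ matches H5.

H5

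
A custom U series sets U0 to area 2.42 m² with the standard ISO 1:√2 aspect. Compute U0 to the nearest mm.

Let the short side be w mm. Then w · w√2 = 2.42 m² = 2,420,000 mm².
w² = 2,420,000/√2, so w ≈ 1308.1 mm; long side = w√2 ≈ 1850.0 mm.

1308 × 1850 mm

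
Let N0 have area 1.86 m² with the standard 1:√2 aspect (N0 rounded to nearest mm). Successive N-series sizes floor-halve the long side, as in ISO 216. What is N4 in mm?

Let N0's short side be w mm. w · w√2 = 1.86 m² = 1,860,000 mm², so w ≈ 1146.8 mm and w√2 ≈ 1621.9 mm → N0 = 1147 × 1622 mm.
N1: ⌊1622/2⌋ × 1147 = 811 × 1147 mm
N2: ⌊1147/2⌋ × 811 = 573 × 811 mm
N3: ⌊811/2⌋ × 573 = 405 × 573 mm
N4: ⌊573/2⌋ × 405 = 286 × 405 mm

286 × 405 mm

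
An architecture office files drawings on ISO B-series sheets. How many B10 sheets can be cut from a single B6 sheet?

Each ISO step halves the sheet: 1 × B6 → 2 × B7 → 4 × B8 → 8 × B9 → …
From B6 to B10 is 4 halving steps: 2^4 = 16.

16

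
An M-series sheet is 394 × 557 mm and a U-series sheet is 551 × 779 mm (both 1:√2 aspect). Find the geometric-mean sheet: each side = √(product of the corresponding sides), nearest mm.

Short side: √(394 · 551) = √217094 ≈ 465.9 → 466 mm
Long side: √(557 · 779) = √433903 ≈ 658.7 → 659 mm

466 × 659 mm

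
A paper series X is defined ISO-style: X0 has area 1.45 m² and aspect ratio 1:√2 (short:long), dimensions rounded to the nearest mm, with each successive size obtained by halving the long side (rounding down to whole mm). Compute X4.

253 × 358 mm

Let X0's short side be w mm. w · w√2 = 1.45 m² = 1,450,000 mm², so w ≈ 1012.6 mm and w√2 ≈ 1432.0 mm → X0 = 1013 × 1432 mm.
X1: ⌊1432/2⌋ × 1013 = 716 × 1013 mm
X2: ⌊1013/2⌋ × 716 = 506 × 716 mm
X3: ⌊716/2⌋ × 506 = 358 × 506 mm
X4: ⌊506/2⌋ × 358 = 253 × 358 mm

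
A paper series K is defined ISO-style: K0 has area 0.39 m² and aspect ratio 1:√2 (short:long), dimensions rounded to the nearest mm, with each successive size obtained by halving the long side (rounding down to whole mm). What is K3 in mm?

Let K0's short side be w mm. w · w√2 = 0.39 m² = 390,000 mm², so w ≈ 525.1 mm and w√2 ≈ 742.7 mm → K0 = 525 × 743 mm.
K1: ⌊743/2⌋ × 525 = 371 × 525 mm
K2: ⌊525/2⌋ × 371 = 262 × 371 mm
K3: ⌊371/2⌋ × 262 = 185 × 262 mm

185 × 262 mm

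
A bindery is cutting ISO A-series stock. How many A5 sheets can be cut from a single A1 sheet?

16

A1 = 594 × 841 mm; A5 = 148 × 210 mm.
Each halving step doubles the count; 4 steps from A1 to A5.
2^4 = 16.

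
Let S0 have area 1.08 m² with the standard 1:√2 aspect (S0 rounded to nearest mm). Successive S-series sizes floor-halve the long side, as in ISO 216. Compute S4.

Let S0's short side be w mm. w · w√2 = 1.08 m² = 1,080,000 mm², so w ≈ 873.9 mm and w√2 ≈ 1235.9 mm → S0 = 874 × 1236 mm.
S1: ⌊1236/2⌋ × 874 = 618 × 874 mm
S2: ⌊874/2⌋ × 618 = 437 × 618 mm
S3: ⌊618/2⌋ × 437 = 309 × 437 mm
S4: ⌊437/2⌋ × 309 = 218 × 309 mm

218 × 309 mm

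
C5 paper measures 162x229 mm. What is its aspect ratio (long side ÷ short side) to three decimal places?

229 / 162 = 1.414
Matches √2 ≈ 1.414 — the ISO 216 defining ratio.

1.414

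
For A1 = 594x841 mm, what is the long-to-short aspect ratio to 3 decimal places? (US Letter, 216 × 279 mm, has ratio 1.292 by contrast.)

841 / 594 = 1.416
ISO 216 targets √2 ≈ 1.414; the +0.002 deviation is from mm rounding.

1.416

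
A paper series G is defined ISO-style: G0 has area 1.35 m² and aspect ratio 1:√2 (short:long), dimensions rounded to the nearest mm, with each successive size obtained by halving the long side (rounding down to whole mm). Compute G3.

Let G0's short side be w mm. w · w√2 = 1.35 m² = 1,350,000 mm², so w ≈ 977.0 mm and w√2 ≈ 1381.7 mm → G0 = 977 × 1382 mm.
G1: ⌊1382/2⌋ × 977 = 691 × 977 mm
G2: ⌊977/2⌋ × 691 = 488 × 691 mm
G3: ⌊691/2⌋ × 488 = 345 × 488 mm

345 × 488 mm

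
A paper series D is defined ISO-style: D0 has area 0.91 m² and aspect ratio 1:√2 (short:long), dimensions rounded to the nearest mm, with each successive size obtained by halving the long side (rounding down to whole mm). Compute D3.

Let D0's short side be w mm. w · w√2 = 0.91 m² = 910,000 mm², so w ≈ 802.2 mm and w√2 ≈ 1134.4 mm → D0 = 802 × 1134 mm.
D1: ⌊1134/2⌋ × 802 = 567 × 802 mm
D2: ⌊802/2⌋ × 567 = 401 × 567 mm
D3: ⌊567/2⌋ × 401 = 283 × 401 mm

283 × 401 mm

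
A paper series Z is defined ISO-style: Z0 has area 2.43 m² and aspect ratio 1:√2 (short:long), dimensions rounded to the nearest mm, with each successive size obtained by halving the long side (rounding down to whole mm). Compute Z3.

463 × 655 mm

Let Z0's short side be w mm. w · w√2 = 2.43 m² = 2,430,000 mm², so w ≈ 1310.8 mm and w√2 ≈ 1853.8 mm → Z0 = 1311 × 1854 mm.
Z1: ⌊1854/2⌋ × 1311 = 927 × 1311 mm
Z2: ⌊1311/2⌋ × 927 = 655 × 927 mm
Z3: ⌊927/2⌋ × 655 = 463 × 655 mm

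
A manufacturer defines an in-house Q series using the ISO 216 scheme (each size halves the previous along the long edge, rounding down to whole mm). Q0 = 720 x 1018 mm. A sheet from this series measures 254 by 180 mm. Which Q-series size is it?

Q0: 720 × 1018 mm
Q1: 509 × 720 mm
Q2: 360 × 509 mm
Q3: 254 × 360 mm
Q4: 180 × 254 mm
Q5: 127 × 180 mm
→ matches Q4.

Q4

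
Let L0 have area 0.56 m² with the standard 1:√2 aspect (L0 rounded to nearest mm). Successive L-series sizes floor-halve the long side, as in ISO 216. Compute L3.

222 × 314 mm

Let L0's short side be w mm. w · w√2 = 0.56 m² = 560,000 mm², so w ≈ 629.3 mm and w√2 ≈ 889.9 mm → L0 = 629 × 890 mm.
L1: ⌊890/2⌋ × 629 = 445 × 629 mm
L2: ⌊629/2⌋ × 445 = 314 × 445 mm
L3: ⌊445/2⌋ × 314 = 222 × 314 mm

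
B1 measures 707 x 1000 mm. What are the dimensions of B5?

176 × 250 mm

B2: ⌊1000/2⌋ × 707 = 500 × 707 mm
B3: ⌊707/2⌋ × 500 = 353 × 500 mm
B4: ⌊500/2⌋ × 353 = 250 × 353 mm
B5: ⌊353/2⌋ × 250 = 176 × 250 mm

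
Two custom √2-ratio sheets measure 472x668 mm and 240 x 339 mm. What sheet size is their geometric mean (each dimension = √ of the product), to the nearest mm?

Short side: √(472 · 240) = √113280 ≈ 336.6 → 337 mm
Long side: √(668 · 339) = √226452 ≈ 475.9 → 476 mm

337 × 476 mm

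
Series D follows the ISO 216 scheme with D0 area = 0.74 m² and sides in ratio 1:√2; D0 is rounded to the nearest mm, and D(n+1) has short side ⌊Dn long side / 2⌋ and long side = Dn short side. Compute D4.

180 × 255 mm

Let D0's short side be w mm. w · w√2 = 0.74 m² = 740,000 mm², so w ≈ 723.4 mm and w√2 ≈ 1023.0 mm → D0 = 723 × 1023 mm.
D1: ⌊1023/2⌋ × 723 = 511 × 723 mm
D2: ⌊723/2⌋ × 511 = 361 × 511 mm
D3: ⌊511/2⌋ × 361 = 255 × 361 mm
D4: ⌊361/2⌋ × 255 = 180 × 255 mm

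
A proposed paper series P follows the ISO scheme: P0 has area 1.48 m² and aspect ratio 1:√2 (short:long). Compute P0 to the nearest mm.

1023 × 1447 mm

Let the short side be w mm. Then w · w√2 = 1.48 m² = 1,480,000 mm².
w² = 1,480,000/√2, so w ≈ 1023.0 mm; long side = w√2 ≈ 1446.7 mm.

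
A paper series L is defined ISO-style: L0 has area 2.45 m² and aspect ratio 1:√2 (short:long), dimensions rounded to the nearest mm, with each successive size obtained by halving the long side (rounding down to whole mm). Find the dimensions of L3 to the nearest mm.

465 × 658 mm

Let L0's short side be w mm. w · w√2 = 2.45 m² = 2,450,000 mm², so w ≈ 1316.2 mm and w√2 ≈ 1861.4 mm → L0 = 1316 × 1861 mm.
L1: ⌊1861/2⌋ × 1316 = 930 × 1316 mm
L2: ⌊1316/2⌋ × 930 = 658 × 930 mm
L3: ⌊930/2⌋ × 658 = 465 × 658 mm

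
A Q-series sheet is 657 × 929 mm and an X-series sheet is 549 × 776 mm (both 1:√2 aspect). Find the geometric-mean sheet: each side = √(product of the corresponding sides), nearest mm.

601 × 849 mm

Short side: √(657 · 549) = √360693 ≈ 600.6 → 601 mm
Long side: √(929 · 776) = √720904 ≈ 849.1 → 849 mm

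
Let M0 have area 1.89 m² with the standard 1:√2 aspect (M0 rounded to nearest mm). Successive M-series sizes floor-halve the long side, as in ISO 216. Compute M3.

408 × 578 mm

Let M0's short side be w mm. w · w√2 = 1.89 m² = 1,890,000 mm², so w ≈ 1156.0 mm and w√2 ≈ 1634.9 mm → M0 = 1156 × 1635 mm.
M1: ⌊1635/2⌋ × 1156 = 817 × 1156 mm
M2: ⌊1156/2⌋ × 817 = 578 × 817 mm
M3: ⌊817/2⌋ × 578 = 408 × 578 mm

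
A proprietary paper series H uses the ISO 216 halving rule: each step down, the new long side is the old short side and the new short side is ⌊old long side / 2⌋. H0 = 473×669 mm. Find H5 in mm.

83 × 118 mm

H1: ⌊669/2⌋ × 473 = 334 × 473 mm
H2: ⌊473/2⌋ × 334 = 236 × 334 mm
H3: ⌊334/2⌋ × 236 = 167 × 236 mm
H4: ⌊236/2⌋ × 167 = 118 × 167 mm
H5: ⌊167/2⌋ × 118 = 83 × 118 mm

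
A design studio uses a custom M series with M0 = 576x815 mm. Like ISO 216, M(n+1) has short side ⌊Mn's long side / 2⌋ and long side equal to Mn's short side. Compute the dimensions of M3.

203 × 288 mm

M1: ⌊815/2⌋ × 576 = 407 × 576 mm
M2: ⌊576/2⌋ × 407 = 288 × 407 mm
M3: ⌊407/2⌋ × 288 = 203 × 288 mm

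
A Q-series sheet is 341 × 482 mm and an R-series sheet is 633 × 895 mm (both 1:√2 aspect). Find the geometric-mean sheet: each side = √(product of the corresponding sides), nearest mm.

465 × 657 mm

Short side: √(341 · 633) = √215853 ≈ 464.6 → 465 mm
Long side: √(482 · 895) = √431390 ≈ 656.8 → 657 mm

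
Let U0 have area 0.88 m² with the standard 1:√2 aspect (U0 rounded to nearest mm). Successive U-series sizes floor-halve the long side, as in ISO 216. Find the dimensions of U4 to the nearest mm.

Let U0's short side be w mm. w · w√2 = 0.88 m² = 880,000 mm², so w ≈ 788.8 mm and w√2 ≈ 1115.6 mm → U0 = 789 × 1116 mm.
U1: ⌊1116/2⌋ × 789 = 558 × 789 mm
U2: ⌊789/2⌋ × 558 = 394 × 558 mm
U3: ⌊558/2⌋ × 394 = 279 × 394 mm
U4: ⌊394/2⌋ × 279 = 197 × 279 mm

197 × 279 mm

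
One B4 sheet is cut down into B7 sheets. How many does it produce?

Each ISO step halves the sheet: 1 × B4 → 2 × B5 → 4 × B6 → 8 × B7
From B4 to B7 is 3 halving steps: 2^3 = 8.

8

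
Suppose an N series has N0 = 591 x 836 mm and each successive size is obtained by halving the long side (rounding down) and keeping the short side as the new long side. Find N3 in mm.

N1 = 418 × 591 mm (from N0 by 1 halving).
N2: ⌊591/2⌋ × 418 = 295 × 418 mm
N3: ⌊418/2⌋ × 295 = 209 × 295 mm

209 × 295 mm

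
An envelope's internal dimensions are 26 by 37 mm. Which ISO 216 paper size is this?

Aspect ratio 37/26 ≈ 1.423 — close to the ISO √2 ≈ 1.414.
In the A-series (A0 area = 1 m²): A10 = 26 × 37 mm.

A10 (26 × 37 mm)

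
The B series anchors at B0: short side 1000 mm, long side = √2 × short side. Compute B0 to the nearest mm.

1000 × 1414 mm

Short side = 1000 mm; long side = 1000√2 ≈ 1414.2 mm.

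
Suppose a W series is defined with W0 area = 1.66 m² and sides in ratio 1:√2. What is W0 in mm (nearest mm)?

1083 × 1532 mm

Let the short side be w mm. Then w · w√2 = 1.66 m² = 1,660,000 mm².
w² = 1,660,000/√2, so w ≈ 1083.4 mm; long side = w√2 ≈ 1532.2 mm.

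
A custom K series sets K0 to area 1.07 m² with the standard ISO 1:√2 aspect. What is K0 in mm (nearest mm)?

870 × 1230 mm

Let the short side be w mm. Then w · w√2 = 1.07 m² = 1,070,000 mm².
w² = 1,070,000/√2, so w ≈ 869.8 mm; long side = w√2 ≈ 1230.1 mm.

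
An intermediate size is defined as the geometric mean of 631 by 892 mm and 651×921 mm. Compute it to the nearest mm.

Short side: √(631 · 651) = √410781 ≈ 640.9 → 641 mm
Long side: √(892 · 921) = √821532 ≈ 906.4 → 906 mm

641 × 906 mm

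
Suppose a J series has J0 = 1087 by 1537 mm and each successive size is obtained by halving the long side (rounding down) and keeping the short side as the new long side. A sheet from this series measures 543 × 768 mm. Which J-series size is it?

J0: 1087 × 1537 mm
J1: 768 × 1087 mm
J2: 543 × 768 mm
J3: 384 × 543 mm
→ matches J2.

J2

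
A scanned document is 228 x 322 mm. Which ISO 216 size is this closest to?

Aspect ratio 322/228 ≈ 1.412 — close to the ISO √2 ≈ 1.414.
In the C-series (envelope sizes, between A and B): C4 = 229 × 324 mm.
Off by 3 mm total — nearest standard size.

C4 (229 × 324 mm)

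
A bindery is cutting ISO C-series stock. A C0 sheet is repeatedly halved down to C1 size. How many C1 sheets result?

C0 = 917 × 1297 mm; C1 = 648 × 917 mm.
Each halving step doubles the count; 1 step from C0 to C1.
2^1 = 2.

2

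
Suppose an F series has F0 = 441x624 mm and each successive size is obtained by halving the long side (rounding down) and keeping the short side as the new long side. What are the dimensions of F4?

110 × 156 mm

F1: ⌊624/2⌋ × 441 = 312 × 441 mm
F2: ⌊441/2⌋ × 312 = 220 × 312 mm
F3: ⌊312/2⌋ × 220 = 156 × 220 mm
F4: ⌊220/2⌋ × 156 = 110 × 156 mm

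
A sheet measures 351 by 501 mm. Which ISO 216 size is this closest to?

B3 (353 × 500 mm)

Aspect ratio 501/351 ≈ 1.427 — close to the ISO √2 ≈ 1.414.
In the B-series (B0 = 1000 × 1414 mm): B3 = 353 × 500 mm.
Off by 3 mm total — nearest standard size.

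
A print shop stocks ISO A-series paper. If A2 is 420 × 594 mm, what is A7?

74 × 105 mm

A3: ⌊594/2⌋ × 420 = 297 × 420 mm
A4: ⌊420/2⌋ × 297 = 210 × 297 mm
A5: ⌊297/2⌋ × 210 = 148 × 210 mm
A6: ⌊210/2⌋ × 148 = 105 × 148 mm
A7: ⌊148/2⌋ × 105 = 74 × 105 mm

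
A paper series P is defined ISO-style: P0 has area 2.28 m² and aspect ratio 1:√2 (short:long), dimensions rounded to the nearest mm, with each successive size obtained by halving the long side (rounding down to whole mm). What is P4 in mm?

Let P0's short side be w mm. w · w√2 = 2.28 m² = 2,280,000 mm², so w ≈ 1269.7 mm and w√2 ≈ 1795.7 mm → P0 = 1270 × 1796 mm.
P1: ⌊1796/2⌋ × 1270 = 898 × 1270 mm
P2: ⌊1270/2⌋ × 898 = 635 × 898 mm
P3: ⌊898/2⌋ × 635 = 449 × 635 mm
P4: ⌊635/2⌋ × 449 = 317 × 449 mm

317 × 449 mm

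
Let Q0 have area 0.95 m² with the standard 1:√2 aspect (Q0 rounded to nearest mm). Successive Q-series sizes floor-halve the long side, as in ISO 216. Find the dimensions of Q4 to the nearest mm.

205 × 289 mm

Let Q0's short side be w mm. w · w√2 = 0.95 m² = 950,000 mm², so w ≈ 819.6 mm and w√2 ≈ 1159.1 mm → Q0 = 820 × 1159 mm.
Q1: ⌊1159/2⌋ × 820 = 579 × 820 mm
Q2: ⌊820/2⌋ × 579 = 410 × 579 mm
Q3: ⌊579/2⌋ × 410 = 289 × 410 mm
Q4: ⌊410/2⌋ × 289 = 205 × 289 mm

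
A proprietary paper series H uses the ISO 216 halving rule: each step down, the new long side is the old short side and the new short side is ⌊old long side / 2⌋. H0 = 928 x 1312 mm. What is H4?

232 × 328 mm

H1 = 656 × 928 mm (from H0 by 1 halving).
H2: ⌊928/2⌋ × 656 = 464 × 656 mm
H3: ⌊656/2⌋ × 464 = 328 × 464 mm
H4: ⌊464/2⌋ × 328 = 232 × 328 mm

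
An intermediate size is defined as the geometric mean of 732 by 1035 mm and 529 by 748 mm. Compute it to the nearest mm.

Short side: √(732 · 529) = √387228 ≈ 622.3 → 622 mm
Long side: √(1035 · 748) = √774180 ≈ 879.9 → 880 mm

622 × 880 mm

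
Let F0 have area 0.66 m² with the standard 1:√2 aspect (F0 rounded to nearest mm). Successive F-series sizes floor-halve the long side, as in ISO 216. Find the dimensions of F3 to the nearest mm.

Let F0's short side be w mm. w · w√2 = 0.66 m² = 660,000 mm², so w ≈ 683.1 mm and w√2 ≈ 966.1 mm → F0 = 683 × 966 mm.
F1: ⌊966/2⌋ × 683 = 483 × 683 mm
F2: ⌊683/2⌋ × 483 = 341 × 483 mm
F3: ⌊483/2⌋ × 341 = 241 × 341 mm

241 × 341 mm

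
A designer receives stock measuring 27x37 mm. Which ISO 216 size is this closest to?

Aspect ratio 37/27 ≈ 1.370 (ISO target is √2 ≈ 1.414).
In the A-series (A0 area = 1 m²): A10 = 26 × 37 mm.
Off by 1 mm total — nearest standard size.

A10 (26 × 37 mm)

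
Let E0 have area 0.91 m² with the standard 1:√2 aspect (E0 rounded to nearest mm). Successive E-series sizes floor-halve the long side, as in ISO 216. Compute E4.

Let E0's short side be w mm. w · w√2 = 0.91 m² = 910,000 mm², so w ≈ 802.2 mm and w√2 ≈ 1134.4 mm → E0 = 802 × 1134 mm.
E1: ⌊1134/2⌋ × 802 = 567 × 802 mm
E2: ⌊802/2⌋ × 567 = 401 × 567 mm
E3: ⌊567/2⌋ × 401 = 283 × 401 mm
E4: ⌊401/2⌋ × 283 = 200 × 283 mm

200 × 283 mm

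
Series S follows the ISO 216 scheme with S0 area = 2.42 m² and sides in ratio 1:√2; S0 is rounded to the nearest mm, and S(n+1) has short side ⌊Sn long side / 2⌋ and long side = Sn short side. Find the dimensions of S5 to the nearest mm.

Let S0's short side be w mm. w · w√2 = 2.42 m² = 2,420,000 mm², so w ≈ 1308.1 mm and w√2 ≈ 1850.0 mm → S0 = 1308 × 1850 mm.
S1: ⌊1850/2⌋ × 1308 = 925 × 1308 mm
S2: ⌊1308/2⌋ × 925 = 654 × 925 mm
S3: ⌊925/2⌋ × 654 = 462 × 654 mm
S4: ⌊654/2⌋ × 462 = 327 × 462 mm
S5: ⌊462/2⌋ × 327 = 231 × 327 mm

231 × 327 mm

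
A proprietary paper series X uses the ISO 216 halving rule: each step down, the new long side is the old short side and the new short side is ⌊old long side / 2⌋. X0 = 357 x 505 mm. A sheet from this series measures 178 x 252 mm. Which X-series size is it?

X0: 357 × 505 mm
X1: 252 × 357 mm
X2: 178 × 252 mm
X3: 126 × 178 mm
→ matches X2.

X2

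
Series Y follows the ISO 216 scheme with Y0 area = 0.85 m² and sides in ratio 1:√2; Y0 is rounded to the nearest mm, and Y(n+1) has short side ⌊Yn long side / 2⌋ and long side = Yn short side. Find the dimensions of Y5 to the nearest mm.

Let Y0's short side be w mm. w · w√2 = 0.85 m² = 850,000 mm², so w ≈ 775.3 mm and w√2 ≈ 1096.4 mm → Y0 = 775 × 1096 mm.
Y1: ⌊1096/2⌋ × 775 = 548 × 775 mm
Y2: ⌊775/2⌋ × 548 = 387 × 548 mm
Y3: ⌊548/2⌋ × 387 = 274 × 387 mm
Y4: ⌊387/2⌋ × 274 = 193 × 274 mm
Y5: ⌊274/2⌋ × 193 = 137 × 193 mm

137 × 193 mm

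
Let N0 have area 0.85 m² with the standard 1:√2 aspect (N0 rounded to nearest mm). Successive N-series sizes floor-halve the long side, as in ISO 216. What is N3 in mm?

274 × 387 mm

Let N0's short side be w mm. w · w√2 = 0.85 m² = 850,000 mm², so w ≈ 775.3 mm and w√2 ≈ 1096.4 mm → N0 = 775 × 1096 mm.
N1: ⌊1096/2⌋ × 775 = 548 × 775 mm
N2: ⌊775/2⌋ × 548 = 387 × 548 mm
N3: ⌊548/2⌋ × 387 = 274 × 387 mm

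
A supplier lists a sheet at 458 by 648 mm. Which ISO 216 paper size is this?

Aspect ratio 648/458 ≈ 1.415 — close to the ISO √2 ≈ 1.414.
In the C-series (envelope sizes, between A and B): C2 = 458 × 648 mm.

C2 (458 × 648 mm)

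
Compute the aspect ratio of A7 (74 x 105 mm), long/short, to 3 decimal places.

105 / 74 = 1.419
ISO 216 targets √2 ≈ 1.414; the +0.005 deviation is from mm rounding.

1.419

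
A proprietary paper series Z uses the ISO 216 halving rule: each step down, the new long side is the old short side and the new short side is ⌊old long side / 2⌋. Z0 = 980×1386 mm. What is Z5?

173 × 245 mm

Z1: ⌊1386/2⌋ × 980 = 693 × 980 mm
Z2: ⌊980/2⌋ × 693 = 490 × 693 mm
Z3: ⌊693/2⌋ × 490 = 346 × 490 mm
Z4: ⌊490/2⌋ × 346 = 245 × 346 mm
Z5: ⌊346/2⌋ × 245 = 173 × 245 mm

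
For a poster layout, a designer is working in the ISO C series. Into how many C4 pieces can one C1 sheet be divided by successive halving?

C1 = 648 × 917 mm; C4 = 229 × 324 mm.
Each halving step doubles the count; 3 steps from C1 to C4.
2^3 = 8.

8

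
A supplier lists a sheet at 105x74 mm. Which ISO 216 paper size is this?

Aspect ratio 105/74 ≈ 1.419 — close to the ISO √2 ≈ 1.414.
In the A-series (A0 area = 1 m²): A7 = 74 × 105 mm.

A7 (74 × 105 mm)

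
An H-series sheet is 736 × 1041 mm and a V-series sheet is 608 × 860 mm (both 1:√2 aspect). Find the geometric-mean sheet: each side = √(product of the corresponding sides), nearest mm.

669 × 946 mm

Short side: √(736 · 608) = √447488 ≈ 668.9 → 669 mm
Long side: √(1041 · 860) = √895260 ≈ 946.2 → 946 mm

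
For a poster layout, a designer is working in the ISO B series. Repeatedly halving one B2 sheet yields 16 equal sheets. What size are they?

16 = 2^4, so 4 halving steps.
B2 → B3 → … → B6 after 4 steps.

B6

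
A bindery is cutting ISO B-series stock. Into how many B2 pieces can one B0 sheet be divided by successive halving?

Each ISO step halves the sheet: 1 × B0 → 2 × B1 → 4 × B2
From B0 to B2 is 2 halving steps: 2^2 = 4.

4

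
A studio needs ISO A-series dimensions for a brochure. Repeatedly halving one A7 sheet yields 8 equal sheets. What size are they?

8 = 2^3, so 3 halving steps.
A7 → A8 → … → A10 after 3 steps.

A10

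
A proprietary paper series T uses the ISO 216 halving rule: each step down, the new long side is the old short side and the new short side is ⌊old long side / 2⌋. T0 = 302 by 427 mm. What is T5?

T1: ⌊427/2⌋ × 302 = 213 × 302 mm
T2: ⌊302/2⌋ × 213 = 151 × 213 mm
T3: ⌊213/2⌋ × 151 = 106 × 151 mm
T4: ⌊151/2⌋ × 106 = 75 × 106 mm
T5: ⌊106/2⌋ × 75 = 53 × 75 mm

53 × 75 mm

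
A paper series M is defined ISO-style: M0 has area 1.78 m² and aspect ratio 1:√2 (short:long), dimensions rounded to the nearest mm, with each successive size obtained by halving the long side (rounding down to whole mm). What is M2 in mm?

Let M0's short side be w mm. w · w√2 = 1.78 m² = 1,780,000 mm², so w ≈ 1121.9 mm and w√2 ≈ 1586.6 mm → M0 = 1122 × 1587 mm.
M1: ⌊1587/2⌋ × 1122 = 793 × 1122 mm
M2: ⌊1122/2⌋ × 793 = 561 × 793 mm

561 × 793 mm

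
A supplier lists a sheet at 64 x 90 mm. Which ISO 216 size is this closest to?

B8 (62 × 88 mm)

Aspect ratio 90/64 ≈ 1.406 — close to the ISO √2 ≈ 1.414.
In the B-series (B0 = 1000 × 1414 mm): B8 = 62 × 88 mm.
Off by 4 mm total — nearest standard size.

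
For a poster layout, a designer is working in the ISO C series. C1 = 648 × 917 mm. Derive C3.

324 × 458 mm

C2: ⌊917/2⌋ × 648 = 458 × 648 mm
C3: ⌊648/2⌋ × 458 = 324 × 458 mm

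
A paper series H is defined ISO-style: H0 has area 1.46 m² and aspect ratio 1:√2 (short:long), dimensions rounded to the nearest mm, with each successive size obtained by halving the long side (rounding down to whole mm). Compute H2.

508 × 718 mm

Let H0's short side be w mm. w · w√2 = 1.46 m² = 1,460,000 mm², so w ≈ 1016.1 mm and w√2 ≈ 1436.9 mm → H0 = 1016 × 1437 mm.
H1: ⌊1437/2⌋ × 1016 = 718 × 1016 mm
H2: ⌊1016/2⌋ × 718 = 508 × 718 mm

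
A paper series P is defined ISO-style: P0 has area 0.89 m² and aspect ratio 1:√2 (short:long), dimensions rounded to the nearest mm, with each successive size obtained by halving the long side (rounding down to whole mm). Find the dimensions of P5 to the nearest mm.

140 × 198 mm

Let P0's short side be w mm. w · w√2 = 0.89 m² = 890,000 mm², so w ≈ 793.3 mm and w√2 ≈ 1121.9 mm → P0 = 793 × 1122 mm.
P1: ⌊1122/2⌋ × 793 = 561 × 793 mm
P2: ⌊793/2⌋ × 561 = 396 × 561 mm
P3: ⌊561/2⌋ × 396 = 280 × 396 mm
P4: ⌊396/2⌋ × 280 = 198 × 280 mm
P5: ⌊280/2⌋ × 198 = 140 × 198 mm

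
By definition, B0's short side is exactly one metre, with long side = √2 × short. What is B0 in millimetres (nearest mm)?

1000 × 1414 mm

Short side = 1000 mm; long side = 1000√2 ≈ 1414.2 mm.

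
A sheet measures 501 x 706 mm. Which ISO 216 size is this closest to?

B2 (500 × 707 mm)

Aspect ratio 706/501 ≈ 1.409 — close to the ISO √2 ≈ 1.414.
In the B-series (B0 = 1000 × 1414 mm): B2 = 500 × 707 mm.
Off by 2 mm total — nearest standard size.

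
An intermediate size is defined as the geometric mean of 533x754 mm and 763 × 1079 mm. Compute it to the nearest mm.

Short side: √(533 · 763) = √406679 ≈ 637.7 → 638 mm
Long side: √(754 · 1079) = √813566 ≈ 902.0 → 902 mm

638 × 902 mm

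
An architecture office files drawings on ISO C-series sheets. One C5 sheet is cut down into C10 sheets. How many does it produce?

32

Each ISO step halves the sheet: 1 × C5 → 2 × C6 → 4 × C7 → 8 × C8 → …
From C5 to C10 is 5 halving steps: 2^5 = 32.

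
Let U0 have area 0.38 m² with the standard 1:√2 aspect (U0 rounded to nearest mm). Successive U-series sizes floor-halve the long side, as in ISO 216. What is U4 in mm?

129 × 183 mm

Let U0's short side be w mm. w · w√2 = 0.38 m² = 380,000 mm², so w ≈ 518.4 mm and w√2 ≈ 733.1 mm → U0 = 518 × 733 mm.
U1: ⌊733/2⌋ × 518 = 366 × 518 mm
U2: ⌊518/2⌋ × 366 = 259 × 366 mm
U3: ⌊366/2⌋ × 259 = 183 × 259 mm
U4: ⌊259/2⌋ × 183 = 129 × 183 mm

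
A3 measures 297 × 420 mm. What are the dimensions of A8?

52 × 74 mm

A4: ⌊420/2⌋ × 297 = 210 × 297 mm
A5: ⌊297/2⌋ × 210 = 148 × 210 mm
A6: ⌊210/2⌋ × 148 = 105 × 148 mm
A7: ⌊148/2⌋ × 105 = 74 × 105 mm
A8: ⌊105/2⌋ × 74 = 52 × 74 mm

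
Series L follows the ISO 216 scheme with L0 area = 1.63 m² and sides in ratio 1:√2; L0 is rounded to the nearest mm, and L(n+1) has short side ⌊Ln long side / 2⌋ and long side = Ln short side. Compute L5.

189 × 268 mm

Let L0's short side be w mm. w · w√2 = 1.63 m² = 1,630,000 mm², so w ≈ 1073.6 mm and w√2 ≈ 1518.3 mm → L0 = 1074 × 1518 mm.
L1: ⌊1518/2⌋ × 1074 = 759 × 1074 mm
L2: ⌊1074/2⌋ × 759 = 537 × 759 mm
L3: ⌊759/2⌋ × 537 = 379 × 537 mm
L4: ⌊537/2⌋ × 379 = 268 × 379 mm
L5: ⌊379/2⌋ × 268 = 189 × 268 mm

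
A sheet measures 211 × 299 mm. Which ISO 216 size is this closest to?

Aspect ratio 299/211 ≈ 1.417 — close to the ISO √2 ≈ 1.414.
In the A-series (A0 area = 1 m²): A4 = 210 × 297 mm.
Off by 3 mm total — nearest standard size.

A4 (210 × 297 mm)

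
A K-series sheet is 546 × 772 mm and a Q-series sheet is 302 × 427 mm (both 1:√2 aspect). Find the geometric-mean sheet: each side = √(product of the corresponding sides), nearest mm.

Short side: √(546 · 302) = √164892 ≈ 406.1 → 406 mm
Long side: √(772 · 427) = √329644 ≈ 574.1 → 574 mm

406 × 574 mm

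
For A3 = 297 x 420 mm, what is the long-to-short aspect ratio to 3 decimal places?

420 / 297 = 1.414
Matches √2 ≈ 1.414 — the ISO 216 defining ratio.

1.414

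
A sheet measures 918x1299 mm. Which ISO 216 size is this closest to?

C0 (917 × 1297 mm)

Aspect ratio 1299/918 ≈ 1.415 — close to the ISO √2 ≈ 1.414.
In the C-series (envelope sizes, between A and B): C0 = 917 × 1297 mm.
Off by 3 mm total — nearest standard size.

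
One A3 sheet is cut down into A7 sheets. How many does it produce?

Each ISO step halves the sheet: 1 × A3 → 2 × A4 → 4 × A5 → 8 × A6 → …
From A3 to A7 is 4 halving steps: 2^4 = 16.

16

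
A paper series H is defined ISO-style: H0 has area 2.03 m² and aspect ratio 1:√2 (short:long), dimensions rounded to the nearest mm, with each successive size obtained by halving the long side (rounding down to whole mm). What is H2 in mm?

599 × 847 mm

Let H0's short side be w mm. w · w√2 = 2.03 m² = 2,030,000 mm², so w ≈ 1198.1 mm and w√2 ≈ 1694.4 mm → H0 = 1198 × 1694 mm.
H1: ⌊1694/2⌋ × 1198 = 847 × 1198 mm
H2: ⌊1198/2⌋ × 847 = 599 × 847 mm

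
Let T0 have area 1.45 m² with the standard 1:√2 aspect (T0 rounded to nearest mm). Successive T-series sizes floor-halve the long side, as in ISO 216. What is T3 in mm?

358 × 506 mm

Let T0's short side be w mm. w · w√2 = 1.45 m² = 1,450,000 mm², so w ≈ 1012.6 mm and w√2 ≈ 1432.0 mm → T0 = 1013 × 1432 mm.
T1: ⌊1432/2⌋ × 1013 = 716 × 1013 mm
T2: ⌊1013/2⌋ × 716 = 506 × 716 mm
T3: ⌊716/2⌋ × 506 = 358 × 506 mm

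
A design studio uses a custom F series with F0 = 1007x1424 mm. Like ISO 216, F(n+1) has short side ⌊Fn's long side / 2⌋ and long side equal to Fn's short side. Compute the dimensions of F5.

F1: ⌊1424/2⌋ × 1007 = 712 × 1007 mm
F2: ⌊1007/2⌋ × 712 = 503 × 712 mm
F3: ⌊712/2⌋ × 503 = 356 × 503 mm
F4: ⌊503/2⌋ × 356 = 251 × 356 mm
F5: ⌊356/2⌋ × 251 = 178 × 251 mm

178 × 251 mm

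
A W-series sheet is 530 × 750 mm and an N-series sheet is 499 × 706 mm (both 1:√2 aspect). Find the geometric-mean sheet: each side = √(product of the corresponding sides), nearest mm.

Short side: √(530 · 499) = √264470 ≈ 514.3 → 514 mm
Long side: √(750 · 706) = √529500 ≈ 727.7 → 728 mm

514 × 728 mm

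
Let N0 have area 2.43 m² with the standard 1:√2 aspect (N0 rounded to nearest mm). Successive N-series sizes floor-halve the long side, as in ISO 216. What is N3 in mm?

463 × 655 mm

Let N0's short side be w mm. w · w√2 = 2.43 m² = 2,430,000 mm², so w ≈ 1310.8 mm and w√2 ≈ 1853.8 mm → N0 = 1311 × 1854 mm.
N1: ⌊1854/2⌋ × 1311 = 927 × 1311 mm
N2: ⌊1311/2⌋ × 927 = 655 × 927 mm
N3: ⌊927/2⌋ × 655 = 463 × 655 mm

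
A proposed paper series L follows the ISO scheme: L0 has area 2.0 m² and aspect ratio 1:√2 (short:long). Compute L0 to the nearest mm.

Let the short side be w mm. Then w · w√2 = 2.0 m² = 2,000,000 mm².
w² = 2,000,000/√2, so w ≈ 1189.2 mm; long side = w√2 ≈ 1681.8 mm.

1189 × 1682 mm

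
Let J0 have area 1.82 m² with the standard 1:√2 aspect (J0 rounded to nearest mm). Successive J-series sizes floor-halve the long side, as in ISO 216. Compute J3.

Let J0's short side be w mm. w · w√2 = 1.82 m² = 1,820,000 mm², so w ≈ 1134.4 mm and w√2 ≈ 1604.3 mm → J0 = 1134 × 1604 mm.
J1: ⌊1604/2⌋ × 1134 = 802 × 1134 mm
J2: ⌊1134/2⌋ × 802 = 567 × 802 mm
J3: ⌊802/2⌋ × 567 = 401 × 567 mm

401 × 567 mm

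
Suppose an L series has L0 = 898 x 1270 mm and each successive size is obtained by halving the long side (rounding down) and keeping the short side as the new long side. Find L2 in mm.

L1: ⌊1270/2⌋ × 898 = 635 × 898 mm
L2: ⌊898/2⌋ × 635 = 449 × 635 mm

449 × 635 mm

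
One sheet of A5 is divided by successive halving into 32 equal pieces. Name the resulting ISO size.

32 = 2^5, so 5 halving steps.
A5 → A6 → … → A10 after 5 steps.

A10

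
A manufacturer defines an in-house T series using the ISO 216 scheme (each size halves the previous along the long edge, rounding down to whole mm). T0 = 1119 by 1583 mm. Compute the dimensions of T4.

T1: ⌊1583/2⌋ × 1119 = 791 × 1119 mm
T2: ⌊1119/2⌋ × 791 = 559 × 791 mm
T3: ⌊791/2⌋ × 559 = 395 × 559 mm
T4: ⌊559/2⌋ × 395 = 279 × 395 mm

279 × 395 mm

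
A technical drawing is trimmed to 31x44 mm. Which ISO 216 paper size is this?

B10 (31 × 44 mm)

Aspect ratio 44/31 ≈ 1.419 — close to the ISO √2 ≈ 1.414.
In the B-series (B0 = 1000 × 1414 mm): B10 = 31 × 44 mm.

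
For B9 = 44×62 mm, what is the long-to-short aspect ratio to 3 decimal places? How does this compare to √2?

62 / 44 = 1.409
ISO 216 targets √2 ≈ 1.414; the -0.005 deviation is from mm rounding.

1.409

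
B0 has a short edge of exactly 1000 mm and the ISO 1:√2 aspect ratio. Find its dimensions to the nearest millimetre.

Short side = 1000 mm; long side = 1000√2 ≈ 1414.2 mm.

1000 × 1414 mm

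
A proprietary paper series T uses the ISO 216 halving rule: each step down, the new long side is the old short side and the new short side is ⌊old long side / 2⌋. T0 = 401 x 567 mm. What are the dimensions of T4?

100 × 141 mm

T1: ⌊567/2⌋ × 401 = 283 × 401 mm
T2: ⌊401/2⌋ × 283 = 200 × 283 mm
T3: ⌊283/2⌋ × 200 = 141 × 200 mm
T4: ⌊200/2⌋ × 141 = 100 × 141 mm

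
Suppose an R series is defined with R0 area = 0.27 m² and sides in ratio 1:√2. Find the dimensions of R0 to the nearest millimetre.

Let the short side be w mm. Then w · w√2 = 0.27 m² = 270,000 mm².
w² = 270,000/√2, so w ≈ 436.9 mm; long side = w√2 ≈ 617.9 mm.

437 × 618 mm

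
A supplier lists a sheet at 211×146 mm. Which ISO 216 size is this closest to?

A5 (148 × 210 mm)

Aspect ratio 211/146 ≈ 1.445 (ISO target is √2 ≈ 1.414).
In the A-series (A0 area = 1 m²): A5 = 148 × 210 mm.
Off by 3 mm total — nearest standard size.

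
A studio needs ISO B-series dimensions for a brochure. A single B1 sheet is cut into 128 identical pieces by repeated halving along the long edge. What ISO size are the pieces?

128 = 2^7, so 7 halving steps.
B1 → B2 → … → B8 after 7 steps.

B8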